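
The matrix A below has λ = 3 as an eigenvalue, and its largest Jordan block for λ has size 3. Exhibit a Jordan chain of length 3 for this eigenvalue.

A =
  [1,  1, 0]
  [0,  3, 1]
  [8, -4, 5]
A Jordan chain for λ = 3 of length 3:
v_1 = (4, 8, 0)ᵀ
v_2 = (-2, 0, 8)ᵀ
v_3 = (1, 0, 0)ᵀ

Let N = A − (3)·I. We want v_3 with N^3 v_3 = 0 but N^2 v_3 ≠ 0; then v_{j-1} := N · v_j for j = 3, …, 2.

Pick v_3 = (1, 0, 0)ᵀ.
Then v_2 = N · v_3 = (-2, 0, 8)ᵀ.
Then v_1 = N · v_2 = (4, 8, 0)ᵀ.

Sanity check: (A − (3)·I) v_1 = (0, 0, 0)ᵀ = 0. ✓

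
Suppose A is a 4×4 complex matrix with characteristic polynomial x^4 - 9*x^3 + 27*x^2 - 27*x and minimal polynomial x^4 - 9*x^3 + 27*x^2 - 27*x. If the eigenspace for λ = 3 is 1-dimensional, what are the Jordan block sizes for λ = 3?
Block sizes for λ = 3: [3]

Step 1 — from the characteristic polynomial, algebraic multiplicity of λ = 3 is 3. From dim ker(A − (3)·I) = 1, there are exactly 1 Jordan blocks for λ = 3.
Step 2 — from the minimal polynomial, the factor (x − 3)^3 tells us the largest block for λ = 3 has size 3.
Step 3 — with total size 3, 1 blocks, and largest block 3, the block sizes (in nonincreasing order) are [3].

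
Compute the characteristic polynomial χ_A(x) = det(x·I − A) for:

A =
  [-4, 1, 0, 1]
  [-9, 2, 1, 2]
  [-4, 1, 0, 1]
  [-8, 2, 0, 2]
x^4

Expanding det(x·I − A) (e.g. by cofactor expansion or by noting that A is similar to its Jordan form J, which has the same characteristic polynomial as A) gives
  χ_A(x) = x^4
which factors as x^4. The eigenvalues (with algebraic multiplicities) are λ = 0 with multiplicity 4.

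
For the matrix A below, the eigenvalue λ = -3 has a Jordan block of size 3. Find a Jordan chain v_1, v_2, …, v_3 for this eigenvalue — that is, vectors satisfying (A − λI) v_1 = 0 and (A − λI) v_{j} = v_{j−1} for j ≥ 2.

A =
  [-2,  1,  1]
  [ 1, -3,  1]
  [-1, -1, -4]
A Jordan chain for λ = -3 of length 3:
v_1 = (1, 0, -1)ᵀ
v_2 = (1, 1, -1)ᵀ
v_3 = (1, 0, 0)ᵀ

Let N = A − (-3)·I. We want v_3 with N^3 v_3 = 0 but N^2 v_3 ≠ 0; then v_{j-1} := N · v_j for j = 3, …, 2.

Pick v_3 = (1, 0, 0)ᵀ.
Then v_2 = N · v_3 = (1, 1, -1)ᵀ.
Then v_1 = N · v_2 = (1, 0, -1)ᵀ.

Sanity check: (A − (-3)·I) v_1 = (0, 0, 0)ᵀ = 0. ✓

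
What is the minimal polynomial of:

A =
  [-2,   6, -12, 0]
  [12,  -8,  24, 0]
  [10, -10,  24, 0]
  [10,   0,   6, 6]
x^2 - 10*x + 24

The characteristic polynomial is χ_A(x) = (x - 6)^2*(x - 4)^2, so the eigenvalues are known. The minimal polynomial is
  m_A(x) = Π_λ (x − λ)^{k_λ}
where k_λ is the size of the *largest* Jordan block for λ (equivalently, the smallest k with (A − λI)^k v = 0 for every generalised eigenvector v of λ).

  λ = 4: largest Jordan block has size 1, contributing (x − 4)
  λ = 6: largest Jordan block has size 1, contributing (x − 6)

So m_A(x) = (x - 6)*(x - 4) = x^2 - 10*x + 24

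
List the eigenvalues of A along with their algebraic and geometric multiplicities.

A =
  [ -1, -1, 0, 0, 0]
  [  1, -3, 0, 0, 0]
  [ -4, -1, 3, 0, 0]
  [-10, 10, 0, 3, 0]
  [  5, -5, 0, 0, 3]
λ = -2: alg = 2, geom = 1; λ = 3: alg = 3, geom = 3

Step 1 — factor the characteristic polynomial to read off the algebraic multiplicities:
  χ_A(x) = (x - 3)^3*(x + 2)^2

Step 2 — compute geometric multiplicities via the rank-nullity identity g(λ) = n − rank(A − λI):
  rank(A − (-2)·I) = 4, so dim ker(A − (-2)·I) = n − 4 = 1
  rank(A − (3)·I) = 2, so dim ker(A − (3)·I) = n − 2 = 3

Summary:
  λ = -2: algebraic multiplicity = 2, geometric multiplicity = 1
  λ = 3: algebraic multiplicity = 3, geometric multiplicity = 3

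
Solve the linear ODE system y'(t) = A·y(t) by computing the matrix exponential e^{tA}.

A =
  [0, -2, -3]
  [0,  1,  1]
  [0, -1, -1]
e^{tA} =
  [1, t^2/2 - 2*t, t^2/2 - 3*t]
  [0, t + 1, t]
  [0, -t, 1 - t]

Strategy: write A = P · J · P⁻¹ where J is a Jordan canonical form, so e^{tA} = P · e^{tJ} · P⁻¹, and e^{tJ} can be computed block-by-block.

A has Jordan form
J =
  [0, 1, 0]
  [0, 0, 1]
  [0, 0, 0]
(up to reordering of blocks).

Per-block formulas:
  For a 3×3 Jordan block J_3(0): exp(t · J_3(0)) = e^(0t)·(I + t·N + (t^2/2)·N^2), where N is the 3×3 nilpotent shift.

After assembling e^{tJ} and conjugating by P, we get:

e^{tA} =
  [1, t^2/2 - 2*t, t^2/2 - 3*t]
  [0, t + 1, t]
  [0, -t, 1 - t]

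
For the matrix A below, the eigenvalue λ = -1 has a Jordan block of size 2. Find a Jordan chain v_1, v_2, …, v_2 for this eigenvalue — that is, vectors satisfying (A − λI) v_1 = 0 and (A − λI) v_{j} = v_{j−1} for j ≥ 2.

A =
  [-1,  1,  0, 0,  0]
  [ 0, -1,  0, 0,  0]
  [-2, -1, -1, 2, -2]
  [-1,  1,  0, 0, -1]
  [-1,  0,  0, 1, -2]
A Jordan chain for λ = -1 of length 2:
v_1 = (0, 0, -2, -1, -1)ᵀ
v_2 = (1, 0, 0, 0, 0)ᵀ

Let N = A − (-1)·I. We want v_2 with N^2 v_2 = 0 but N^1 v_2 ≠ 0; then v_{j-1} := N · v_j for j = 2, …, 2.

Pick v_2 = (1, 0, 0, 0, 0)ᵀ.
Then v_1 = N · v_2 = (0, 0, -2, -1, -1)ᵀ.

Sanity check: (A − (-1)·I) v_1 = (0, 0, 0, 0, 0)ᵀ = 0. ✓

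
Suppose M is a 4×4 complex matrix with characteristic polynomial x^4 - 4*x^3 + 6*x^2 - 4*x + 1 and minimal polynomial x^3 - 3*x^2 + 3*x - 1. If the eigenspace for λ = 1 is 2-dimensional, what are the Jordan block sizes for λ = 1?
Block sizes for λ = 1: [3, 1]

Step 1 — from the characteristic polynomial, algebraic multiplicity of λ = 1 is 4. From dim ker(M − (1)·I) = 2, there are exactly 2 Jordan blocks for λ = 1.
Step 2 — from the minimal polynomial, the factor (x − 1)^3 tells us the largest block for λ = 1 has size 3.
Step 3 — with total size 4, 2 blocks, and largest block 3, the block sizes (in nonincreasing order) are [3, 1].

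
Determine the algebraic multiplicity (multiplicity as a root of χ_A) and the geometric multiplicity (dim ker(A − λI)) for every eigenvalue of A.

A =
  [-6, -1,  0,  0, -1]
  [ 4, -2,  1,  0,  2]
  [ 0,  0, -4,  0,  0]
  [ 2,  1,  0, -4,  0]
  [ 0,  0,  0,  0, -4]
λ = -4: alg = 5, geom = 2

Step 1 — factor the characteristic polynomial to read off the algebraic multiplicities:
  χ_A(x) = (x + 4)^5

Step 2 — compute geometric multiplicities via the rank-nullity identity g(λ) = n − rank(A − λI):
  rank(A − (-4)·I) = 3, so dim ker(A − (-4)·I) = n − 3 = 2

Summary:
  λ = -4: algebraic multiplicity = 5, geometric multiplicity = 2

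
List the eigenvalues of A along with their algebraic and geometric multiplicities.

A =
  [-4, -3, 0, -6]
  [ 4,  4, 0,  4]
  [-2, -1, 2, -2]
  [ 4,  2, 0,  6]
λ = 2: alg = 4, geom = 3

Step 1 — factor the characteristic polynomial to read off the algebraic multiplicities:
  χ_A(x) = (x - 2)^4

Step 2 — compute geometric multiplicities via the rank-nullity identity g(λ) = n − rank(A − λI):
  rank(A − (2)·I) = 1, so dim ker(A − (2)·I) = n − 1 = 3

Summary:
  λ = 2: algebraic multiplicity = 4, geometric multiplicity = 3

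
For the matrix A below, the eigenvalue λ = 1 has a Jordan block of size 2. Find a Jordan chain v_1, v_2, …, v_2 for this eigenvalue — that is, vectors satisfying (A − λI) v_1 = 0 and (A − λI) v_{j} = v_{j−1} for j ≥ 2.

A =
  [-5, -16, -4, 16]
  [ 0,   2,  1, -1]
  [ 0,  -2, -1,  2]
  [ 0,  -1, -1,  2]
A Jordan chain for λ = 1 of length 2:
v_1 = (4, -1, 2, 1)ᵀ
v_2 = (2, -1, 0, 0)ᵀ

Let N = A − (1)·I. We want v_2 with N^2 v_2 = 0 but N^1 v_2 ≠ 0; then v_{j-1} := N · v_j for j = 2, …, 2.

Pick v_2 = (2, -1, 0, 0)ᵀ.
Then v_1 = N · v_2 = (4, -1, 2, 1)ᵀ.

Sanity check: (A − (1)·I) v_1 = (0, 0, 0, 0)ᵀ = 0. ✓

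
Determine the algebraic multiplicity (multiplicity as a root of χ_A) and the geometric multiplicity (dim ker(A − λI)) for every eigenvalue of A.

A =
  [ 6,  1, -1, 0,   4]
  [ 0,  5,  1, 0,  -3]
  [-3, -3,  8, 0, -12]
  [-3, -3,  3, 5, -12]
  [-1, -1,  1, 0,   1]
λ = 5: alg = 5, geom = 3

Step 1 — factor the characteristic polynomial to read off the algebraic multiplicities:
  χ_A(x) = (x - 5)^5

Step 2 — compute geometric multiplicities via the rank-nullity identity g(λ) = n − rank(A − λI):
  rank(A − (5)·I) = 2, so dim ker(A − (5)·I) = n − 2 = 3

Summary:
  λ = 5: algebraic multiplicity = 5, geometric multiplicity = 3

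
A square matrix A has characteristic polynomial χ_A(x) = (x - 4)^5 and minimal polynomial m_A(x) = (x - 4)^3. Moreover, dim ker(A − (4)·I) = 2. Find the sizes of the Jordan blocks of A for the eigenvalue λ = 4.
Block sizes for λ = 4: [3, 2]

Step 1 — from the characteristic polynomial, algebraic multiplicity of λ = 4 is 5. From dim ker(A − (4)·I) = 2, there are exactly 2 Jordan blocks for λ = 4.
Step 2 — from the minimal polynomial, the factor (x − 4)^3 tells us the largest block for λ = 4 has size 3.
Step 3 — with total size 5, 2 blocks, and largest block 3, the block sizes (in nonincreasing order) are [3, 2].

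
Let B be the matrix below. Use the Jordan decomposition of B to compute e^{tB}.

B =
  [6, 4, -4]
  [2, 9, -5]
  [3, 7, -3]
e^{tB} =
  [2*t*exp(4*t) + exp(4*t), 4*t*exp(4*t), -4*t*exp(4*t)]
  [-t^2*exp(4*t)/2 + 2*t*exp(4*t), -t^2*exp(4*t) + 5*t*exp(4*t) + exp(4*t), t^2*exp(4*t) - 5*t*exp(4*t)]
  [-t^2*exp(4*t)/2 + 3*t*exp(4*t), -t^2*exp(4*t) + 7*t*exp(4*t), t^2*exp(4*t) - 7*t*exp(4*t) + exp(4*t)]

Strategy: write B = P · J · P⁻¹ where J is a Jordan canonical form, so e^{tB} = P · e^{tJ} · P⁻¹, and e^{tJ} can be computed block-by-block.

B has Jordan form
J =
  [4, 1, 0]
  [0, 4, 1]
  [0, 0, 4]
(up to reordering of blocks).

Per-block formulas:
  For a 3×3 Jordan block J_3(4): exp(t · J_3(4)) = e^(4t)·(I + t·N + (t^2/2)·N^2), where N is the 3×3 nilpotent shift.

After assembling e^{tJ} and conjugating by P, we get:

e^{tB} =
  [2*t*exp(4*t) + exp(4*t), 4*t*exp(4*t), -4*t*exp(4*t)]
  [-t^2*exp(4*t)/2 + 2*t*exp(4*t), -t^2*exp(4*t) + 5*t*exp(4*t) + exp(4*t), t^2*exp(4*t) - 5*t*exp(4*t)]
  [-t^2*exp(4*t)/2 + 3*t*exp(4*t), -t^2*exp(4*t) + 7*t*exp(4*t), t^2*exp(4*t) - 7*t*exp(4*t) + exp(4*t)]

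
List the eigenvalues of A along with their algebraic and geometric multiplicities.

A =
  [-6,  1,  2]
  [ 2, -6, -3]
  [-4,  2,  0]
λ = -4: alg = 3, geom = 1

Step 1 — factor the characteristic polynomial to read off the algebraic multiplicities:
  χ_A(x) = (x + 4)^3

Step 2 — compute geometric multiplicities via the rank-nullity identity g(λ) = n − rank(A − λI):
  rank(A − (-4)·I) = 2, so dim ker(A − (-4)·I) = n − 2 = 1

Summary:
  λ = -4: algebraic multiplicity = 3, geometric multiplicity = 1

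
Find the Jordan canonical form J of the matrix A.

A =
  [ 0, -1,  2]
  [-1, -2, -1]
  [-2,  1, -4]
J_3(-2)

The characteristic polynomial is
  det(x·I − A) = x^3 + 6*x^2 + 12*x + 8 = (x + 2)^3

Eigenvalues and multiplicities (the geometric multiplicity of λ is n − rank(A − λI), which equals the number of Jordan blocks for λ):
  λ = -2: algebraic multiplicity = 3, geometric multiplicity = 1

Determining the block sizes for each eigenvalue:
  λ = -2: one block (gm = 1), so the single block has size am = 3 → block sizes [3]

Assembling the blocks gives a Jordan form
J =
  [-2,  1,  0]
  [ 0, -2,  1]
  [ 0,  0, -2]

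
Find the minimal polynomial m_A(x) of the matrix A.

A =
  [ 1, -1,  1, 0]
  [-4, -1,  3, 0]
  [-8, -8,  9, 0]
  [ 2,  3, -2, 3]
x^3 - 9*x^2 + 27*x - 27

The characteristic polynomial is χ_A(x) = (x - 3)^4, so the eigenvalues are known. The minimal polynomial is
  m_A(x) = Π_λ (x − λ)^{k_λ}
where k_λ is the size of the *largest* Jordan block for λ (equivalently, the smallest k with (A − λI)^k v = 0 for every generalised eigenvector v of λ).

  λ = 3: largest Jordan block has size 3, contributing (x − 3)^3

So m_A(x) = (x - 3)^3 = x^3 - 9*x^2 + 27*x - 27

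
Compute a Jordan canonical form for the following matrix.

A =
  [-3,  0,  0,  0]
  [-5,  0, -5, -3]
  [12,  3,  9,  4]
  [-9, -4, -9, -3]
J_1(-3) ⊕ J_3(2)

The characteristic polynomial is
  det(x·I − A) = x^4 - 3*x^3 - 6*x^2 + 28*x - 24 = (x - 2)^3*(x + 3)

Eigenvalues and multiplicities (the geometric multiplicity of λ is n − rank(A − λI), which equals the number of Jordan blocks for λ):
  λ = -3: algebraic multiplicity = 1, geometric multiplicity = 1
  λ = 2: algebraic multiplicity = 3, geometric multiplicity = 1

Determining the block sizes for each eigenvalue:
  λ = -3: one block (gm = 1), so the single block has size am = 1 → block sizes [1]
  λ = 2: one block (gm = 1), so the single block has size am = 3 → block sizes [3]

Assembling the blocks gives a Jordan form
J =
  [-3, 0, 0, 0]
  [ 0, 2, 1, 0]
  [ 0, 0, 2, 1]
  [ 0, 0, 0, 2]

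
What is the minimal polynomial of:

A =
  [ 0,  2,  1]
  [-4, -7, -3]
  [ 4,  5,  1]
x^3 + 6*x^2 + 12*x + 8

The characteristic polynomial is χ_A(x) = (x + 2)^3, so the eigenvalues are known. The minimal polynomial is
  m_A(x) = Π_λ (x − λ)^{k_λ}
where k_λ is the size of the *largest* Jordan block for λ (equivalently, the smallest k with (A − λI)^k v = 0 for every generalised eigenvector v of λ).

  λ = -2: largest Jordan block has size 3, contributing (x + 2)^3

So m_A(x) = (x + 2)^3 = x^3 + 6*x^2 + 12*x + 8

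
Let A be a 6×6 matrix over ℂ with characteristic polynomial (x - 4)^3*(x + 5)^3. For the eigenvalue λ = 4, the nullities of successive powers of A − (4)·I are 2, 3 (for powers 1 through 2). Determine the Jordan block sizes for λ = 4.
Block sizes for λ = 4: [2, 1]

From the dimensions of kernels of powers, the number of Jordan blocks of size at least j is d_j − d_{j−1} where d_j = dim ker(N^j) (with d_0 = 0). Computing the differences gives [2, 1].
The number of blocks of size exactly k is (#blocks of size ≥ k) − (#blocks of size ≥ k + 1), so the partition is: 1 block(s) of size 1, 1 block(s) of size 2.
In nonincreasing order the block sizes are [2, 1].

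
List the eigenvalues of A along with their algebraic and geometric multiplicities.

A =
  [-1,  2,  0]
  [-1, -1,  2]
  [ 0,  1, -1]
λ = -1: alg = 3, geom = 1

Step 1 — factor the characteristic polynomial to read off the algebraic multiplicities:
  χ_A(x) = (x + 1)^3

Step 2 — compute geometric multiplicities via the rank-nullity identity g(λ) = n − rank(A − λI):
  rank(A − (-1)·I) = 2, so dim ker(A − (-1)·I) = n − 2 = 1

Summary:
  λ = -1: algebraic multiplicity = 3, geometric multiplicity = 1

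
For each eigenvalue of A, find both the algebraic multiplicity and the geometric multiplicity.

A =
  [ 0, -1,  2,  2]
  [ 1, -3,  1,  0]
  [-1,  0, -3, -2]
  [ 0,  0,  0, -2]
λ = -2: alg = 4, geom = 2

Step 1 — factor the characteristic polynomial to read off the algebraic multiplicities:
  χ_A(x) = (x + 2)^4

Step 2 — compute geometric multiplicities via the rank-nullity identity g(λ) = n − rank(A − λI):
  rank(A − (-2)·I) = 2, so dim ker(A − (-2)·I) = n − 2 = 2

Summary:
  λ = -2: algebraic multiplicity = 4, geometric multiplicity = 2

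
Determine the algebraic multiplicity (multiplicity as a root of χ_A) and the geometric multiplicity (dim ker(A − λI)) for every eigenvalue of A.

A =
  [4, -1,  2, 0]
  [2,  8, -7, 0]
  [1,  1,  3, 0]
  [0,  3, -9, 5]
λ = 5: alg = 4, geom = 2

Step 1 — factor the characteristic polynomial to read off the algebraic multiplicities:
  χ_A(x) = (x - 5)^4

Step 2 — compute geometric multiplicities via the rank-nullity identity g(λ) = n − rank(A − λI):
  rank(A − (5)·I) = 2, so dim ker(A − (5)·I) = n − 2 = 2

Summary:
  λ = 5: algebraic multiplicity = 4, geometric multiplicity = 2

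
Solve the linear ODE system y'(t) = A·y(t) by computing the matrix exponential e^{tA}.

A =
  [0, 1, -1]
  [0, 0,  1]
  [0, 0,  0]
e^{tA} =
  [1, t, t^2/2 - t]
  [0, 1, t]
  [0, 0, 1]

Strategy: write A = P · J · P⁻¹ where J is a Jordan canonical form, so e^{tA} = P · e^{tJ} · P⁻¹, and e^{tJ} can be computed block-by-block.

A has Jordan form
J =
  [0, 1, 0]
  [0, 0, 1]
  [0, 0, 0]
(up to reordering of blocks).

Per-block formulas:
  For a 3×3 Jordan block J_3(0): exp(t · J_3(0)) = e^(0t)·(I + t·N + (t^2/2)·N^2), where N is the 3×3 nilpotent shift.

After assembling e^{tJ} and conjugating by P, we get:

e^{tA} =
  [1, t, t^2/2 - t]
  [0, 1, t]
  [0, 0, 1]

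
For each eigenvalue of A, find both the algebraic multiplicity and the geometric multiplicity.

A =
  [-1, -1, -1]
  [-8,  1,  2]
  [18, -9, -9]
λ = -3: alg = 3, geom = 1

Step 1 — factor the characteristic polynomial to read off the algebraic multiplicities:
  χ_A(x) = (x + 3)^3

Step 2 — compute geometric multiplicities via the rank-nullity identity g(λ) = n − rank(A − λI):
  rank(A − (-3)·I) = 2, so dim ker(A − (-3)·I) = n − 2 = 1

Summary:
  λ = -3: algebraic multiplicity = 3, geometric multiplicity = 1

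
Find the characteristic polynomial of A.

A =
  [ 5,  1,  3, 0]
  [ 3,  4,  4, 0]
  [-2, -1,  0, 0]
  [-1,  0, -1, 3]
x^4 - 12*x^3 + 54*x^2 - 108*x + 81

Expanding det(x·I − A) (e.g. by cofactor expansion or by noting that A is similar to its Jordan form J, which has the same characteristic polynomial as A) gives
  χ_A(x) = x^4 - 12*x^3 + 54*x^2 - 108*x + 81
which factors as (x - 3)^4. The eigenvalues (with algebraic multiplicities) are λ = 3 with multiplicity 4.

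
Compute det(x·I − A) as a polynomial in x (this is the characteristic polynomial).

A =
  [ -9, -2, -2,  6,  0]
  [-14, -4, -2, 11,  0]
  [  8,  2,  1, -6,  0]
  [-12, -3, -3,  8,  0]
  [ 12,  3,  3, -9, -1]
x^5 + 5*x^4 + 10*x^3 + 10*x^2 + 5*x + 1

Expanding det(x·I − A) (e.g. by cofactor expansion or by noting that A is similar to its Jordan form J, which has the same characteristic polynomial as A) gives
  χ_A(x) = x^5 + 5*x^4 + 10*x^3 + 10*x^2 + 5*x + 1
which factors as (x + 1)^5. The eigenvalues (with algebraic multiplicities) are λ = -1 with multiplicity 5.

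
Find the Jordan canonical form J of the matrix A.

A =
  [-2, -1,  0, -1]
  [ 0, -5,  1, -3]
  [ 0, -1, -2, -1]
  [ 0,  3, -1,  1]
J_3(-2) ⊕ J_1(-2)

The characteristic polynomial is
  det(x·I − A) = x^4 + 8*x^3 + 24*x^2 + 32*x + 16 = (x + 2)^4

Eigenvalues and multiplicities (the geometric multiplicity of λ is n − rank(A − λI), which equals the number of Jordan blocks for λ):
  λ = -2: algebraic multiplicity = 4, geometric multiplicity = 2

Determining the block sizes for each eigenvalue:
  λ = -2: with am = 4 and gm = 2, the partition is not yet determined (e.g. several partitions of 4 into 2 parts exist). Let N = A − (-2)·I. Computing rank(N^1) = 2, rank(N^2) = 1, rank(N^3) = 0; the number of blocks of size ≥ j is rank(N^{j−1}) − rank(N^j), giving [2, 1, 1]. So we have 1 block(s) of size 3, 1 block(s) of size 1 → block sizes [3, 1]

Assembling the blocks gives a Jordan form
J =
  [-2,  1,  0,  0]
  [ 0, -2,  1,  0]
  [ 0,  0, -2,  0]
  [ 0,  0,  0, -2]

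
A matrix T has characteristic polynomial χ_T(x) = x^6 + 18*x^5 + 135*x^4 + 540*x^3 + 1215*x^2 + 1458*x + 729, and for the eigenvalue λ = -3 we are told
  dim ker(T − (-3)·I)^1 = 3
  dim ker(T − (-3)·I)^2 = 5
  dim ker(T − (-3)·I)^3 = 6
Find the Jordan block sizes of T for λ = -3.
Block sizes for λ = -3: [3, 2, 1]

From the dimensions of kernels of powers, the number of Jordan blocks of size at least j is d_j − d_{j−1} where d_j = dim ker(N^j) (with d_0 = 0). Computing the differences gives [3, 2, 1].
The number of blocks of size exactly k is (#blocks of size ≥ k) − (#blocks of size ≥ k + 1), so the partition is: 1 block(s) of size 1, 1 block(s) of size 2, 1 block(s) of size 3.
In nonincreasing order the block sizes are [3, 2, 1].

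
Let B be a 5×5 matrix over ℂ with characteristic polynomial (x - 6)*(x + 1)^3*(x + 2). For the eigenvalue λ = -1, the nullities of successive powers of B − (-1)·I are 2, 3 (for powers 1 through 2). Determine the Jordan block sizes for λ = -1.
Block sizes for λ = -1: [2, 1]

From the dimensions of kernels of powers, the number of Jordan blocks of size at least j is d_j − d_{j−1} where d_j = dim ker(N^j) (with d_0 = 0). Computing the differences gives [2, 1].
The number of blocks of size exactly k is (#blocks of size ≥ k) − (#blocks of size ≥ k + 1), so the partition is: 1 block(s) of size 1, 1 block(s) of size 2.
In nonincreasing order the block sizes are [2, 1].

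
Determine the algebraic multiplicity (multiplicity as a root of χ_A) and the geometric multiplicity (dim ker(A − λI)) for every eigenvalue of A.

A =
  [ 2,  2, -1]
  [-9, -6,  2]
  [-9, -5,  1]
λ = -1: alg = 3, geom = 1

Step 1 — factor the characteristic polynomial to read off the algebraic multiplicities:
  χ_A(x) = (x + 1)^3

Step 2 — compute geometric multiplicities via the rank-nullity identity g(λ) = n − rank(A − λI):
  rank(A − (-1)·I) = 2, so dim ker(A − (-1)·I) = n − 2 = 1

Summary:
  λ = -1: algebraic multiplicity = 3, geometric multiplicity = 1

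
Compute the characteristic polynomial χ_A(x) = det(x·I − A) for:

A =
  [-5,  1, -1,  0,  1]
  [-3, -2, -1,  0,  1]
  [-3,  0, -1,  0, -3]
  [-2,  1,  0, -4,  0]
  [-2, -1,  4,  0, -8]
x^5 + 20*x^4 + 160*x^3 + 640*x^2 + 1280*x + 1024

Expanding det(x·I − A) (e.g. by cofactor expansion or by noting that A is similar to its Jordan form J, which has the same characteristic polynomial as A) gives
  χ_A(x) = x^5 + 20*x^4 + 160*x^3 + 640*x^2 + 1280*x + 1024
which factors as (x + 4)^5. The eigenvalues (with algebraic multiplicities) are λ = -4 with multiplicity 5.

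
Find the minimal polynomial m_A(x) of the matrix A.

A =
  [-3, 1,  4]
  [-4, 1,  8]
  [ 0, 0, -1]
x^2 + 2*x + 1

The characteristic polynomial is χ_A(x) = (x + 1)^3, so the eigenvalues are known. The minimal polynomial is
  m_A(x) = Π_λ (x − λ)^{k_λ}
where k_λ is the size of the *largest* Jordan block for λ (equivalently, the smallest k with (A − λI)^k v = 0 for every generalised eigenvector v of λ).

  λ = -1: largest Jordan block has size 2, contributing (x + 1)^2

So m_A(x) = (x + 1)^2 = x^2 + 2*x + 1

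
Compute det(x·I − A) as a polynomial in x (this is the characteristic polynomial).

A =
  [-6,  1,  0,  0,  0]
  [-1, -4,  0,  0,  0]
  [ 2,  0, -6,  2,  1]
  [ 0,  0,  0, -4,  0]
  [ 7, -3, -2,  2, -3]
x^5 + 23*x^4 + 211*x^3 + 965*x^2 + 2200*x + 2000

Expanding det(x·I − A) (e.g. by cofactor expansion or by noting that A is similar to its Jordan form J, which has the same characteristic polynomial as A) gives
  χ_A(x) = x^5 + 23*x^4 + 211*x^3 + 965*x^2 + 2200*x + 2000
which factors as (x + 4)^2*(x + 5)^3. The eigenvalues (with algebraic multiplicities) are λ = -5 with multiplicity 3, λ = -4 with multiplicity 2.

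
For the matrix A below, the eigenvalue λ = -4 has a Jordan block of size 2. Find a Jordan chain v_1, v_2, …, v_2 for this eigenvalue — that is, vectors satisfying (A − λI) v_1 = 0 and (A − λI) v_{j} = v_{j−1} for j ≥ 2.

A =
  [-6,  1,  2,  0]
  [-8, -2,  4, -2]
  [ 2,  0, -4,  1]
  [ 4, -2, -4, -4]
A Jordan chain for λ = -4 of length 2:
v_1 = (-2, -8, 2, 4)ᵀ
v_2 = (1, 0, 0, 0)ᵀ

Let N = A − (-4)·I. We want v_2 with N^2 v_2 = 0 but N^1 v_2 ≠ 0; then v_{j-1} := N · v_j for j = 2, …, 2.

Pick v_2 = (1, 0, 0, 0)ᵀ.
Then v_1 = N · v_2 = (-2, -8, 2, 4)ᵀ.

Sanity check: (A − (-4)·I) v_1 = (0, 0, 0, 0)ᵀ = 0. ✓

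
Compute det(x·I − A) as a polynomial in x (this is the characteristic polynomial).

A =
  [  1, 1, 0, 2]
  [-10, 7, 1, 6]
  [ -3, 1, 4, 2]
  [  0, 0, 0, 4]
x^4 - 16*x^3 + 96*x^2 - 256*x + 256

Expanding det(x·I − A) (e.g. by cofactor expansion or by noting that A is similar to its Jordan form J, which has the same characteristic polynomial as A) gives
  χ_A(x) = x^4 - 16*x^3 + 96*x^2 - 256*x + 256
which factors as (x - 4)^4. The eigenvalues (with algebraic multiplicities) are λ = 4 with multiplicity 4.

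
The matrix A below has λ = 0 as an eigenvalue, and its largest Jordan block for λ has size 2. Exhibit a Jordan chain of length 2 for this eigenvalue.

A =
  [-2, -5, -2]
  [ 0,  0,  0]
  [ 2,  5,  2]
A Jordan chain for λ = 0 of length 2:
v_1 = (-2, 0, 2)ᵀ
v_2 = (1, 0, 0)ᵀ

Let N = A − (0)·I. We want v_2 with N^2 v_2 = 0 but N^1 v_2 ≠ 0; then v_{j-1} := N · v_j for j = 2, …, 2.

Pick v_2 = (1, 0, 0)ᵀ.
Then v_1 = N · v_2 = (-2, 0, 2)ᵀ.

Sanity check: (A − (0)·I) v_1 = (0, 0, 0)ᵀ = 0. ✓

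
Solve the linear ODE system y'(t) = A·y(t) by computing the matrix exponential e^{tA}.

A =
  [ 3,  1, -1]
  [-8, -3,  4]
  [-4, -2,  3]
e^{tA} =
  [2*t*exp(t) + exp(t), t*exp(t), -t*exp(t)]
  [-8*t*exp(t), -4*t*exp(t) + exp(t), 4*t*exp(t)]
  [-4*t*exp(t), -2*t*exp(t), 2*t*exp(t) + exp(t)]

Strategy: write A = P · J · P⁻¹ where J is a Jordan canonical form, so e^{tA} = P · e^{tJ} · P⁻¹, and e^{tJ} can be computed block-by-block.

A has Jordan form
J =
  [1, 1, 0]
  [0, 1, 0]
  [0, 0, 1]
(up to reordering of blocks).

Per-block formulas:
  For a 1×1 block at λ = 1: exp(t · [1]) = [e^(1t)].
  For a 2×2 Jordan block J_2(1): exp(t · J_2(1)) = e^(1t)·(I + t·N), where N is the 2×2 nilpotent shift.

After assembling e^{tJ} and conjugating by P, we get:

e^{tA} =
  [2*t*exp(t) + exp(t), t*exp(t), -t*exp(t)]
  [-8*t*exp(t), -4*t*exp(t) + exp(t), 4*t*exp(t)]
  [-4*t*exp(t), -2*t*exp(t), 2*t*exp(t) + exp(t)]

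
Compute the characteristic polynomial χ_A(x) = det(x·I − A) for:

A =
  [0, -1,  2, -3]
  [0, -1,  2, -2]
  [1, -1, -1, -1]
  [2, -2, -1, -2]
x^4 + 4*x^3 + 6*x^2 + 4*x + 1

Expanding det(x·I − A) (e.g. by cofactor expansion or by noting that A is similar to its Jordan form J, which has the same characteristic polynomial as A) gives
  χ_A(x) = x^4 + 4*x^3 + 6*x^2 + 4*x + 1
which factors as (x + 1)^4. The eigenvalues (with algebraic multiplicities) are λ = -1 with multiplicity 4.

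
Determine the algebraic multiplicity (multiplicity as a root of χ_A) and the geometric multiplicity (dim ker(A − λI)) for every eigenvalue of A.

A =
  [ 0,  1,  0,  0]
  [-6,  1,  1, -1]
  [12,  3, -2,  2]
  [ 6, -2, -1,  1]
λ = 0: alg = 4, geom = 2

Step 1 — factor the characteristic polynomial to read off the algebraic multiplicities:
  χ_A(x) = x^4

Step 2 — compute geometric multiplicities via the rank-nullity identity g(λ) = n − rank(A − λI):
  rank(A − (0)·I) = 2, so dim ker(A − (0)·I) = n − 2 = 2

Summary:
  λ = 0: algebraic multiplicity = 4, geometric multiplicity = 2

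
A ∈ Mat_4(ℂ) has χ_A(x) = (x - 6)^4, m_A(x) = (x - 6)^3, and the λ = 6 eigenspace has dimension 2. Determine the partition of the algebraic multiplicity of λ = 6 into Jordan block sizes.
Block sizes for λ = 6: [3, 1]

Step 1 — from the characteristic polynomial, algebraic multiplicity of λ = 6 is 4. From dim ker(A − (6)·I) = 2, there are exactly 2 Jordan blocks for λ = 6.
Step 2 — from the minimal polynomial, the factor (x − 6)^3 tells us the largest block for λ = 6 has size 3.
Step 3 — with total size 4, 2 blocks, and largest block 3, the block sizes (in nonincreasing order) are [3, 1].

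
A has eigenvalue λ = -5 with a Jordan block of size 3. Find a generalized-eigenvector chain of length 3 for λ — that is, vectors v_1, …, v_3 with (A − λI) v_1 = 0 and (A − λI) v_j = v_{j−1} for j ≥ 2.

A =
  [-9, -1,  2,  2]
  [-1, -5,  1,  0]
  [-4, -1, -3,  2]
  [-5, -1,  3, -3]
A Jordan chain for λ = -5 of length 3:
v_1 = (-1, 0, -1, -1)ᵀ
v_2 = (-4, -1, -4, -5)ᵀ
v_3 = (1, 0, 0, 0)ᵀ

Let N = A − (-5)·I. We want v_3 with N^3 v_3 = 0 but N^2 v_3 ≠ 0; then v_{j-1} := N · v_j for j = 3, …, 2.

Pick v_3 = (1, 0, 0, 0)ᵀ.
Then v_2 = N · v_3 = (-4, -1, -4, -5)ᵀ.
Then v_1 = N · v_2 = (-1, 0, -1, -1)ᵀ.

Sanity check: (A − (-5)·I) v_1 = (0, 0, 0, 0)ᵀ = 0. ✓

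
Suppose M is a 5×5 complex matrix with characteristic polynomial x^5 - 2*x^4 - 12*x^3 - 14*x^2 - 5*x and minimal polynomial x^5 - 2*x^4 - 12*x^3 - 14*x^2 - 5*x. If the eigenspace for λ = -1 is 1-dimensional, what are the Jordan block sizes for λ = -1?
Block sizes for λ = -1: [3]

Step 1 — from the characteristic polynomial, algebraic multiplicity of λ = -1 is 3. From dim ker(M − (-1)·I) = 1, there are exactly 1 Jordan blocks for λ = -1.
Step 2 — from the minimal polynomial, the factor (x + 1)^3 tells us the largest block for λ = -1 has size 3.
Step 3 — with total size 3, 1 blocks, and largest block 3, the block sizes (in nonincreasing order) are [3].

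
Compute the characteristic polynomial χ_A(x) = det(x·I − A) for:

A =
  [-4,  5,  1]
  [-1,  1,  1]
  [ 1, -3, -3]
x^3 + 6*x^2 + 12*x + 8

Expanding det(x·I − A) (e.g. by cofactor expansion or by noting that A is similar to its Jordan form J, which has the same characteristic polynomial as A) gives
  χ_A(x) = x^3 + 6*x^2 + 12*x + 8
which factors as (x + 2)^3. The eigenvalues (with algebraic multiplicities) are λ = -2 with multiplicity 3.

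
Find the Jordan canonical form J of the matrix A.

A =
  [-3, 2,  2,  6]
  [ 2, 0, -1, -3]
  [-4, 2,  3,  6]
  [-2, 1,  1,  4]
J_2(1) ⊕ J_1(1) ⊕ J_1(1)

The characteristic polynomial is
  det(x·I − A) = x^4 - 4*x^3 + 6*x^2 - 4*x + 1 = (x - 1)^4

Eigenvalues and multiplicities (the geometric multiplicity of λ is n − rank(A − λI), which equals the number of Jordan blocks for λ):
  λ = 1: algebraic multiplicity = 4, geometric multiplicity = 3

Determining the block sizes for each eigenvalue:
  λ = 1: 3 blocks summing to 4 forces exactly one block of size 2 and the rest size 1 → block sizes [2, 1, 1]

Assembling the blocks gives a Jordan form
J =
  [1, 1, 0, 0]
  [0, 1, 0, 0]
  [0, 0, 1, 0]
  [0, 0, 0, 1]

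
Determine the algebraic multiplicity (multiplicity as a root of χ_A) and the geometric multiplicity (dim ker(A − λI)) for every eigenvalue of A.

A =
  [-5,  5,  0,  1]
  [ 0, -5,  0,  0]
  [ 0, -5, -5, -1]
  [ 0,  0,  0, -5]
λ = -5: alg = 4, geom = 3

Step 1 — factor the characteristic polynomial to read off the algebraic multiplicities:
  χ_A(x) = (x + 5)^4

Step 2 — compute geometric multiplicities via the rank-nullity identity g(λ) = n − rank(A − λI):
  rank(A − (-5)·I) = 1, so dim ker(A − (-5)·I) = n − 1 = 3

Summary:
  λ = -5: algebraic multiplicity = 4, geometric multiplicity = 3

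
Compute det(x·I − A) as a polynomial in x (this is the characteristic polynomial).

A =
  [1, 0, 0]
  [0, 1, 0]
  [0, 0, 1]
x^3 - 3*x^2 + 3*x - 1

Expanding det(x·I − A) (e.g. by cofactor expansion or by noting that A is similar to its Jordan form J, which has the same characteristic polynomial as A) gives
  χ_A(x) = x^3 - 3*x^2 + 3*x - 1
which factors as (x - 1)^3. The eigenvalues (with algebraic multiplicities) are λ = 1 with multiplicity 3.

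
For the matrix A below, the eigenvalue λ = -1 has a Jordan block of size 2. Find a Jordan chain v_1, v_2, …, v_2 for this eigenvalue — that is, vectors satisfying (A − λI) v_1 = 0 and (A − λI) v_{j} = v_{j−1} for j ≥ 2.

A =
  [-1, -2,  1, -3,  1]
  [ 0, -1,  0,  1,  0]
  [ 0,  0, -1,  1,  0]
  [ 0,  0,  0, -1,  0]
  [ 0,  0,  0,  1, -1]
A Jordan chain for λ = -1 of length 2:
v_1 = (-2, 0, 0, 0, 0)ᵀ
v_2 = (0, 1, 0, 0, 0)ᵀ

Let N = A − (-1)·I. We want v_2 with N^2 v_2 = 0 but N^1 v_2 ≠ 0; then v_{j-1} := N · v_j for j = 2, …, 2.

Pick v_2 = (0, 1, 0, 0, 0)ᵀ.
Then v_1 = N · v_2 = (-2, 0, 0, 0, 0)ᵀ.

Sanity check: (A − (-1)·I) v_1 = (0, 0, 0, 0, 0)ᵀ = 0. ✓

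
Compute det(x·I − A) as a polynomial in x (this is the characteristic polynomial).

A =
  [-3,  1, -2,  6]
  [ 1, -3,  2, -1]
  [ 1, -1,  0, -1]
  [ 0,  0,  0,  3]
x^4 + 3*x^3 - 6*x^2 - 28*x - 24

Expanding det(x·I − A) (e.g. by cofactor expansion or by noting that A is similar to its Jordan form J, which has the same characteristic polynomial as A) gives
  χ_A(x) = x^4 + 3*x^3 - 6*x^2 - 28*x - 24
which factors as (x - 3)*(x + 2)^3. The eigenvalues (with algebraic multiplicities) are λ = -2 with multiplicity 3, λ = 3 with multiplicity 1.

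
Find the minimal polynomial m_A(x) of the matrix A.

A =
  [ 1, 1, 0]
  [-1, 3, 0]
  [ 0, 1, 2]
x^3 - 6*x^2 + 12*x - 8

The characteristic polynomial is χ_A(x) = (x - 2)^3, so the eigenvalues are known. The minimal polynomial is
  m_A(x) = Π_λ (x − λ)^{k_λ}
where k_λ is the size of the *largest* Jordan block for λ (equivalently, the smallest k with (A − λI)^k v = 0 for every generalised eigenvector v of λ).

  λ = 2: largest Jordan block has size 3, contributing (x − 2)^3

So m_A(x) = (x - 2)^3 = x^3 - 6*x^2 + 12*x - 8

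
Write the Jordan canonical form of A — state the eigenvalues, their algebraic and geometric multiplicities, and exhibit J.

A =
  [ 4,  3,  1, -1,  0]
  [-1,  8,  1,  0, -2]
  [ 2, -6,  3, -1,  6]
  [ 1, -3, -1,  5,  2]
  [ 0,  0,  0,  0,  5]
J_3(5) ⊕ J_1(5) ⊕ J_1(5)

The characteristic polynomial is
  det(x·I − A) = x^5 - 25*x^4 + 250*x^3 - 1250*x^2 + 3125*x - 3125 = (x - 5)^5

Eigenvalues and multiplicities (the geometric multiplicity of λ is n − rank(A − λI), which equals the number of Jordan blocks for λ):
  λ = 5: algebraic multiplicity = 5, geometric multiplicity = 3

Determining the block sizes for each eigenvalue:
  λ = 5: with am = 5 and gm = 3, the partition is not yet determined (e.g. several partitions of 5 into 3 parts exist). Let N = A − (5)·I. Computing rank(N^1) = 2, rank(N^2) = 1, rank(N^3) = 0; the number of blocks of size ≥ j is rank(N^{j−1}) − rank(N^j), giving [3, 1, 1]. So we have 1 block(s) of size 3, 2 block(s) of size 1 → block sizes [3, 1, 1]

Assembling the blocks gives a Jordan form
J =
  [5, 1, 0, 0, 0]
  [0, 5, 1, 0, 0]
  [0, 0, 5, 0, 0]
  [0, 0, 0, 5, 0]
  [0, 0, 0, 0, 5]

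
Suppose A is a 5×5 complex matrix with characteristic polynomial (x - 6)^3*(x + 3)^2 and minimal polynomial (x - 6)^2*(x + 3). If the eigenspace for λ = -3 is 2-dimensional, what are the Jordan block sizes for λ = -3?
Block sizes for λ = -3: [1, 1]

Step 1 — from the characteristic polynomial, algebraic multiplicity of λ = -3 is 2. From dim ker(A − (-3)·I) = 2, there are exactly 2 Jordan blocks for λ = -3.
Step 2 — from the minimal polynomial, the factor (x + 3) tells us the largest block for λ = -3 has size 1.
Step 3 — with total size 2, 2 blocks, and largest block 1, the block sizes (in nonincreasing order) are [1, 1].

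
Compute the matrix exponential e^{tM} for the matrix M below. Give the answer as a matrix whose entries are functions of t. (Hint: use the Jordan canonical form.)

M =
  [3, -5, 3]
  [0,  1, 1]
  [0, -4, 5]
e^{tM} =
  [exp(3*t), -t^2*exp(3*t) - 5*t*exp(3*t), t^2*exp(3*t)/2 + 3*t*exp(3*t)]
  [0, -2*t*exp(3*t) + exp(3*t), t*exp(3*t)]
  [0, -4*t*exp(3*t), 2*t*exp(3*t) + exp(3*t)]

Strategy: write M = P · J · P⁻¹ where J is a Jordan canonical form, so e^{tM} = P · e^{tJ} · P⁻¹, and e^{tJ} can be computed block-by-block.

M has Jordan form
J =
  [3, 1, 0]
  [0, 3, 1]
  [0, 0, 3]
(up to reordering of blocks).

Per-block formulas:
  For a 3×3 Jordan block J_3(3): exp(t · J_3(3)) = e^(3t)·(I + t·N + (t^2/2)·N^2), where N is the 3×3 nilpotent shift.

After assembling e^{tJ} and conjugating by P, we get:

e^{tM} =
  [exp(3*t), -t^2*exp(3*t) - 5*t*exp(3*t), t^2*exp(3*t)/2 + 3*t*exp(3*t)]
  [0, -2*t*exp(3*t) + exp(3*t), t*exp(3*t)]
  [0, -4*t*exp(3*t), 2*t*exp(3*t) + exp(3*t)]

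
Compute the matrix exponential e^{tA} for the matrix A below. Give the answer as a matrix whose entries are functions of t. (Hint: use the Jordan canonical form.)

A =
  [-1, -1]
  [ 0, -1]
e^{tA} =
  [exp(-t), -t*exp(-t)]
  [0, exp(-t)]

Strategy: write A = P · J · P⁻¹ where J is a Jordan canonical form, so e^{tA} = P · e^{tJ} · P⁻¹, and e^{tJ} can be computed block-by-block.

A has Jordan form
J =
  [-1,  1]
  [ 0, -1]
(up to reordering of blocks).

Per-block formulas:
  For a 2×2 Jordan block J_2(-1): exp(t · J_2(-1)) = e^(-1t)·(I + t·N), where N is the 2×2 nilpotent shift.

After assembling e^{tJ} and conjugating by P, we get:

e^{tA} =
  [exp(-t), -t*exp(-t)]
  [0, exp(-t)]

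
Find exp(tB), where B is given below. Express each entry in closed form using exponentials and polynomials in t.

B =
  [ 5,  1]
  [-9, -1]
e^{tB} =
  [3*t*exp(2*t) + exp(2*t), t*exp(2*t)]
  [-9*t*exp(2*t), -3*t*exp(2*t) + exp(2*t)]

Strategy: write B = P · J · P⁻¹ where J is a Jordan canonical form, so e^{tB} = P · e^{tJ} · P⁻¹, and e^{tJ} can be computed block-by-block.

B has Jordan form
J =
  [2, 1]
  [0, 2]
(up to reordering of blocks).

Per-block formulas:
  For a 2×2 Jordan block J_2(2): exp(t · J_2(2)) = e^(2t)·(I + t·N), where N is the 2×2 nilpotent shift.

After assembling e^{tJ} and conjugating by P, we get:

e^{tB} =
  [3*t*exp(2*t) + exp(2*t), t*exp(2*t)]
  [-9*t*exp(2*t), -3*t*exp(2*t) + exp(2*t)]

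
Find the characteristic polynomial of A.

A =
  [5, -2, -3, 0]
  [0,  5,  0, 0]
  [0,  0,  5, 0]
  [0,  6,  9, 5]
x^4 - 20*x^3 + 150*x^2 - 500*x + 625

Expanding det(x·I − A) (e.g. by cofactor expansion or by noting that A is similar to its Jordan form J, which has the same characteristic polynomial as A) gives
  χ_A(x) = x^4 - 20*x^3 + 150*x^2 - 500*x + 625
which factors as (x - 5)^4. The eigenvalues (with algebraic multiplicities) are λ = 5 with multiplicity 4.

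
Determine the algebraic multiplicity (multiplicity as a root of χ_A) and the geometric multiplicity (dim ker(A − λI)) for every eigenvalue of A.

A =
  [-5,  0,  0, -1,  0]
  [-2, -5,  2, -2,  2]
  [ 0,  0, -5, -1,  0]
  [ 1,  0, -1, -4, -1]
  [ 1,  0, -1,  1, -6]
λ = -5: alg = 5, geom = 3

Step 1 — factor the characteristic polynomial to read off the algebraic multiplicities:
  χ_A(x) = (x + 5)^5

Step 2 — compute geometric multiplicities via the rank-nullity identity g(λ) = n − rank(A − λI):
  rank(A − (-5)·I) = 2, so dim ker(A − (-5)·I) = n − 2 = 3

Summary:
  λ = -5: algebraic multiplicity = 5, geometric multiplicity = 3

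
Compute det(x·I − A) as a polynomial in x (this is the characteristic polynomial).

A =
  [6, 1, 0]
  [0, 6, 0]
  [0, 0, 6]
x^3 - 18*x^2 + 108*x - 216

Expanding det(x·I − A) (e.g. by cofactor expansion or by noting that A is similar to its Jordan form J, which has the same characteristic polynomial as A) gives
  χ_A(x) = x^3 - 18*x^2 + 108*x - 216
which factors as (x - 6)^3. The eigenvalues (with algebraic multiplicities) are λ = 6 with multiplicity 3.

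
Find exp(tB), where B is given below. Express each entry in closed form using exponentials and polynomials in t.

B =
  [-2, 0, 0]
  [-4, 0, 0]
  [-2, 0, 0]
e^{tB} =
  [exp(-2*t), 0, 0]
  [-2 + 2*exp(-2*t), 1, 0]
  [-1 + exp(-2*t), 0, 1]

Strategy: write B = P · J · P⁻¹ where J is a Jordan canonical form, so e^{tB} = P · e^{tJ} · P⁻¹, and e^{tJ} can be computed block-by-block.

B has Jordan form
J =
  [-2, 0, 0]
  [ 0, 0, 0]
  [ 0, 0, 0]
(up to reordering of blocks).

Per-block formulas:
  For a 1×1 block at λ = 0: exp(t · [0]) = [e^(0t)].
  For a 1×1 block at λ = -2: exp(t · [-2]) = [e^(-2t)].

After assembling e^{tJ} and conjugating by P, we get:

e^{tB} =
  [exp(-2*t), 0, 0]
  [-2 + 2*exp(-2*t), 1, 0]
  [-1 + exp(-2*t), 0, 1]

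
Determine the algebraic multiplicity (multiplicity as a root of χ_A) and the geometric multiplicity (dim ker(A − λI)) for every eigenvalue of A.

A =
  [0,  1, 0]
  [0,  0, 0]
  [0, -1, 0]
λ = 0: alg = 3, geom = 2

Step 1 — factor the characteristic polynomial to read off the algebraic multiplicities:
  χ_A(x) = x^3

Step 2 — compute geometric multiplicities via the rank-nullity identity g(λ) = n − rank(A − λI):
  rank(A − (0)·I) = 1, so dim ker(A − (0)·I) = n − 1 = 2

Summary:
  λ = 0: algebraic multiplicity = 3, geometric multiplicity = 2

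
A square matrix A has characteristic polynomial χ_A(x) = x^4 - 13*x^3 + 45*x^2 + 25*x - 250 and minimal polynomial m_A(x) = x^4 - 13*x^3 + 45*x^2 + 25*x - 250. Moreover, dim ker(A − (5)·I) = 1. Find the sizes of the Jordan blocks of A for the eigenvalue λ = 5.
Block sizes for λ = 5: [3]

Step 1 — from the characteristic polynomial, algebraic multiplicity of λ = 5 is 3. From dim ker(A − (5)·I) = 1, there are exactly 1 Jordan blocks for λ = 5.
Step 2 — from the minimal polynomial, the factor (x − 5)^3 tells us the largest block for λ = 5 has size 3.
Step 3 — with total size 3, 1 blocks, and largest block 3, the block sizes (in nonincreasing order) are [3].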